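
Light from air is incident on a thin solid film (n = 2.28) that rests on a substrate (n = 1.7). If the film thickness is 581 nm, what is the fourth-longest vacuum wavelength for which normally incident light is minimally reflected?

662 nm

At the upper boundary (n = 1.0 to n = 2.28) the reflected ray undergoes a half-wave phase shift.
Ray reflecting at the bottom interface goes from n = 2.28 toward n = 1.7: no phase shift.
Net: one phase inversion between the two reflected rays.
So the condition for destructive reflection is 2 n t = m λ.
λ = 2 n t / m. The fourth-longest wavelength is m = 4: λ = 2 × 2.28 × 581 / 4.00 = 662 nm.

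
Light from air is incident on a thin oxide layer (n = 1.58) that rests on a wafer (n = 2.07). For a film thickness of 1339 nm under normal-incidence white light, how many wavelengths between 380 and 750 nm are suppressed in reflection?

5

Top surface (1.0 → 1.58): reflection off a higher-index medium gives a half-wave phase shift.
Ray reflecting at the bottom interface goes from n = 1.58 toward n = 2.07: a half-wave phase shift.
Zero or two π shifts → no net half-wave offset.
So the condition for destructive reflection is 2 n t = (m + ½) λ.
λ = 2 n t / (m + ½) = 4231 / (m + ½) nm.
m=5: 769 nm (IR); m=6: 651 nm (visible); m=7: 564 nm (visible); m=8: 498 nm (visible); m=9: 445 nm (visible); m=10: 403 nm (visible); m=11: 368 nm (UV).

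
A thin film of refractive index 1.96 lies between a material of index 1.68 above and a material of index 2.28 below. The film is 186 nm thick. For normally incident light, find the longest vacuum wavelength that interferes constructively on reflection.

At the upper boundary (n = 1.68 to n = 1.96) the reflected ray undergoes a half-wave phase shift.
At the lower boundary (n = 1.96 to n = 2.28) the reflected ray undergoes a half-wave phase shift.
Zero or two π shifts → no net half-wave offset.
With no net inversion, constructive interference in reflection requires 2 n t = m λ.
λ = 2 n t / m. The longest wavelength is m = 1: λ = 2 × 1.96 × 186 / 1.00 = 729 nm.

729 nm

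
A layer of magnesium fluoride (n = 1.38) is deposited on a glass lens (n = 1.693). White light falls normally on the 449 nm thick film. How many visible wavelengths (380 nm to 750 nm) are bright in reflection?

2

Top surface (1.0 → 1.38): reflection off a higher-index medium gives a half-wave phase shift.
At the lower boundary (n = 1.38 to n = 1.693) the reflected ray undergoes a half-wave phase shift.
Net: no relative phase inversion (both shifts match).
So the condition for constructive reflection is 2 n t = m λ.
λ = 2 n t / m = 1239 / m nm.
m=1: 1239 nm (IR); m=2: 620 nm (visible); m=3: 413 nm (visible); m=4: 310 nm (UV).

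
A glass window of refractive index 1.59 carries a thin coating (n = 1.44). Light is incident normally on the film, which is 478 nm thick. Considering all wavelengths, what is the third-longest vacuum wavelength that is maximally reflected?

Ray reflecting at the top interface goes from n = 1.0 toward n = 1.44: a half-wave phase shift.
At the lower boundary (n = 1.44 to n = 1.59) the reflected ray undergoes a half-wave phase shift.
The two reflections carry the same phase change, so no net offset.
So the condition for constructive reflection is 2 n t = m λ.
λ = 2 n t / m. The third-longest wavelength is m = 3: λ = 2 × 1.44 × 478 / 3.00 = 459 nm.

459 nm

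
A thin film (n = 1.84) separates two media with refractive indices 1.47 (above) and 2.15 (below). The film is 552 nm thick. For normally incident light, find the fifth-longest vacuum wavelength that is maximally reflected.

Ray reflecting at the top interface goes from n = 1.47 toward n = 1.84: a half-wave phase shift.
At the lower boundary (n = 1.84 to n = 2.15) the reflected ray undergoes a half-wave phase shift.
The two reflections carry the same phase change, so no net offset.
For bright reflection here: 2 n t = m λ.
λ = 2 n t / m. The fifth-longest wavelength is m = 5: λ = 2 × 1.84 × 552 / 5.00 = 406 nm.

406 nm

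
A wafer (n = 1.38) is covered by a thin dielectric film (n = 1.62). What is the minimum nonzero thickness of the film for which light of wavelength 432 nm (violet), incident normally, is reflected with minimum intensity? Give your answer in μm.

0.133 μm

At the upper boundary (n = 1.0 to n = 1.62) the reflected ray undergoes a half-wave phase shift.
Bottom surface (1.62 → 1.38): reflection off a lower-index medium gives no phase shift.
Exactly one π shift → a net half-wave offset.
So the condition for destructive reflection is 2 n t = m λ.
Minimum nonzero at m = 1: t = λ / (2 n) = 432 / (2 × 1.62) = 133 nm.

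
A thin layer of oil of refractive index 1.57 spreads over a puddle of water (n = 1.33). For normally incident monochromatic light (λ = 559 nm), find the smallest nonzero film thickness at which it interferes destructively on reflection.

178 nm

Ray reflecting at the top interface goes from n = 1.0 toward n = 1.57: a half-wave phase shift.
Bottom surface (1.57 → 1.33): reflection off a lower-index medium gives no phase shift.
The two reflections differ by half a wavelength.
So the condition for destructive reflection is 2 n t = m λ.
Minimum nonzero at m = 1: t = λ / (2 n) = 559 / (2 × 1.57) = 178 nm.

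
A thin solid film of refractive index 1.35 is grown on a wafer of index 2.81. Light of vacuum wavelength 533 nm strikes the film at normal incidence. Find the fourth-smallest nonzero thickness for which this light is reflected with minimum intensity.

Ray reflecting at the top interface goes from n = 1.0 toward n = 1.35: a half-wave phase shift.
Bottom surface (1.35 → 2.81): reflection off a higher-index medium gives a half-wave phase shift.
Zero or two π shifts → no net half-wave offset.
So the condition for destructive reflection is 2 n t = (m + ½) λ.
The fourth-smallest nonzero thickness corresponds to m = 3: t = (m + ½) λ / (2 n) = 3.50 × 533 / (2 × 1.35) = 691 nm.

691 nm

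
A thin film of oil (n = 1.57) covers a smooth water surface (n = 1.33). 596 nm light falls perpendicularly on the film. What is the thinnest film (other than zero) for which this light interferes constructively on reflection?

94.9 nm

Top surface (1.0 → 1.57): reflection off a higher-index medium gives a half-wave phase shift.
Ray reflecting at the bottom interface goes from n = 1.57 toward n = 1.33: no phase shift.
Exactly one π shift → a net half-wave offset.
For maximum reflection here: 2 n t = (m + ½) λ.
Minimum at m = 0: t = λ / (4 n) = 596 / (4 × 1.57) = 94.9 nm.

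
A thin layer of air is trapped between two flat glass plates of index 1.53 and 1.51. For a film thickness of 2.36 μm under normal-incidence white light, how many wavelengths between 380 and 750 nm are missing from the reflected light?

At the upper boundary (n = 1.53 to n = 1.0) the reflected ray undergoes no phase shift.
At the lower boundary (n = 1.0 to n = 1.51) the reflected ray undergoes a half-wave phase shift.
The two reflections differ by half a wavelength.
For weak reflection here: 2 n t = m λ.
λ = 2 n t / m = 4720 / m nm.
m=6: 787 nm (IR); m=7: 674 nm (visible); m=8: 590 nm (visible); m=9: 524 nm (visible); m=10: 472 nm (visible); m=11: 429 nm (visible); m=12: 393 nm (visible); m=13: 363 nm (UV).

6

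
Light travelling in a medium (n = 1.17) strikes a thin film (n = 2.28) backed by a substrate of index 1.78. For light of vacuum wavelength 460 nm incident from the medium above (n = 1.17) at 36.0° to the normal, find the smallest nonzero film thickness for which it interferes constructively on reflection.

Top surface (1.17 → 2.28): reflection off a higher-index medium gives a half-wave phase shift.
Bottom surface (2.28 → 1.78): reflection off a lower-index medium gives no phase shift.
Exactly one π shift → a net half-wave offset.
With one net inversion, constructive interference in reflection requires 2 n t cos θ_r = (m + ½) λ.
Snell's law: 1.17 sin 36.0° = 2.28 sin θ_r → sin θ_r = 0.302, cos θ_r = 0.953.
Minimum at m = 0: t = λ / (4 n cos θ_r) = 460 / (4 × 2.28 × 0.953) = 52.9 nm.

52.9 nm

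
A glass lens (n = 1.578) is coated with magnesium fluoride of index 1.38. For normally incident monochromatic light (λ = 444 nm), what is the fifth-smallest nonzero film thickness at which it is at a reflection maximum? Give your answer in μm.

Ray reflecting at the top interface goes from n = 1.0 toward n = 1.38: a half-wave phase shift.
Bottom surface (1.38 → 1.578): reflection off a higher-index medium gives a half-wave phase shift.
Net: no relative phase inversion (both shifts match).
With no net inversion, constructive interference in reflection requires 2 n t = m λ.
The fifth-smallest nonzero thickness corresponds to m = 5: t = m λ / (2 n) = 5.00 × 444 / (2 × 1.38) = 804 nm.

0.804 μm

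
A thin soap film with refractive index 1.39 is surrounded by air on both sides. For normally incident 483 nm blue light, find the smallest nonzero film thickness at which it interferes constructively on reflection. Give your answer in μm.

0.0869 μm

Ray reflecting at the top interface goes from n = 1.0 toward n = 1.39: a half-wave phase shift.
Bottom surface (1.39 → 1.0): reflection off a lower-index medium gives no phase shift.
Net: one phase inversion between the two reflected rays.
So the condition for constructive reflection is 2 n t = (m + ½) λ.
Minimum at m = 0: t = λ / (4 n) = 483 / (4 × 1.39) = 86.9 nm.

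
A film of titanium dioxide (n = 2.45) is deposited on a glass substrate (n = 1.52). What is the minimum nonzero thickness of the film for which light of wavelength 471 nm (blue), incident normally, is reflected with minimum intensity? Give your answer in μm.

Ray reflecting at the top interface goes from n = 1.0 toward n = 2.45: a half-wave phase shift.
At the lower boundary (n = 2.45 to n = 1.52) the reflected ray undergoes no phase shift.
The two reflections differ by half a wavelength.
So the condition for destructive reflection is 2 n t = m λ.
Minimum nonzero at m = 1: t = λ / (2 n) = 471 / (2 × 2.45) = 96.1 nm.

0.0961 μm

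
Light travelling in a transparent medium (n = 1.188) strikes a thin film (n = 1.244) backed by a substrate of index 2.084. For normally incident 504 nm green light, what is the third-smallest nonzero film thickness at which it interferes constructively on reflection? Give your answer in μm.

At the upper boundary (n = 1.188 to n = 1.244) the reflected ray undergoes a half-wave phase shift.
At the lower boundary (n = 1.244 to n = 2.084) the reflected ray undergoes a half-wave phase shift.
Zero or two π shifts → no net half-wave offset.
So the condition for constructive reflection is 2 n t = m λ.
The third-smallest nonzero thickness corresponds to m = 3: t = m λ / (2 n) = 3.00 × 504 / (2 × 1.244) = 608 nm.

0.608 μm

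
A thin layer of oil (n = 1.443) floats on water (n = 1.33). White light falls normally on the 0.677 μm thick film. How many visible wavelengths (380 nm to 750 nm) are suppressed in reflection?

3

At the upper boundary (n = 1.0 to n = 1.443) the reflected ray undergoes a half-wave phase shift.
At the lower boundary (n = 1.443 to n = 1.33) the reflected ray undergoes no phase shift.
Exactly one π shift → a net half-wave offset.
So the condition for destructive reflection is 2 n t = m λ.
λ = 2 n t / m = 1954 / m nm.
m=2: 977 nm (IR); m=3: 651 nm (visible); m=4: 488 nm (visible); m=5: 391 nm (visible); m=6: 326 nm (UV).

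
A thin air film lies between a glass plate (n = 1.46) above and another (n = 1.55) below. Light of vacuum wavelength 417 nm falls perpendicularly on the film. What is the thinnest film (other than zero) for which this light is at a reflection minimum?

209 nm

At the upper boundary (n = 1.46 to n = 1.0) the reflected ray undergoes no phase shift.
Ray reflecting at the bottom interface goes from n = 1.0 toward n = 1.55: a half-wave phase shift.
The two reflections differ by half a wavelength.
So the condition for destructive reflection is 2 n t = m λ.
Minimum nonzero at m = 1: t = λ / (2 n) = 417 / (2 × 1.0) = 209 nm.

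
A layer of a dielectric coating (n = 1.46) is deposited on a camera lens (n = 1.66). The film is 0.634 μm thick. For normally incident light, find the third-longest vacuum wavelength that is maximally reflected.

Ray reflecting at the top interface goes from n = 1.0 toward n = 1.46: a half-wave phase shift.
At the lower boundary (n = 1.46 to n = 1.66) the reflected ray undergoes a half-wave phase shift.
Zero or two π shifts → no net half-wave offset.
With no net inversion, constructive interference in reflection requires 2 n t = m λ.
λ = 2 n t / m. The third-longest wavelength is m = 3: λ = 2 × 1.46 × 634 / 3.00 = 617 nm.

617 nm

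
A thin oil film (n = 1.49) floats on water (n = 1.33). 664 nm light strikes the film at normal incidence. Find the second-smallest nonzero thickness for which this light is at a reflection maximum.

334 nm

Ray reflecting at the top interface goes from n = 1.0 toward n = 1.49: a half-wave phase shift.
At the lower boundary (n = 1.49 to n = 1.33) the reflected ray undergoes no phase shift.
Exactly one π shift → a net half-wave offset.
For strong reflection here: 2 n t = (m + ½) λ.
The second-smallest nonzero thickness corresponds to m = 1: t = (m + ½) λ / (2 n) = 1.50 × 664 / (2 × 1.49) = 334 nm.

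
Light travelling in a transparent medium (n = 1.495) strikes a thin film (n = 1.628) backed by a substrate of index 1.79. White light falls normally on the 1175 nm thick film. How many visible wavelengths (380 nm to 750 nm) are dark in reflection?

5

Top surface (1.495 → 1.628): reflection off a higher-index medium gives a half-wave phase shift.
At the lower boundary (n = 1.628 to n = 1.79) the reflected ray undergoes a half-wave phase shift.
The two reflections carry the same phase change, so no net offset.
For dark reflection here: 2 n t = (m + ½) λ.
λ = 2 n t / (m + ½) = 3826 / (m + ½) nm.
m=4: 850 nm (IR); m=5: 696 nm (visible); m=6: 589 nm (visible); m=7: 510 nm (visible); m=8: 450 nm (visible); m=9: 403 nm (visible); m=10: 364 nm (UV).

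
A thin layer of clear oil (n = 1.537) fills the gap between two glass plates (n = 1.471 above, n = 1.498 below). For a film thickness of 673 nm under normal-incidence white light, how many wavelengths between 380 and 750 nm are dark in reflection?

Ray reflecting at the top interface goes from n = 1.471 toward n = 1.537: a half-wave phase shift.
At the lower boundary (n = 1.537 to n = 1.498) the reflected ray undergoes no phase shift.
Exactly one π shift → a net half-wave offset.
With one net inversion, destructive interference in reflection requires 2 n t = m λ.
λ = 2 n t / m = 2069 / m nm.
m=2: 1034 nm (IR); m=3: 690 nm (visible); m=4: 517 nm (visible); m=5: 414 nm (visible); m=6: 345 nm (UV).

3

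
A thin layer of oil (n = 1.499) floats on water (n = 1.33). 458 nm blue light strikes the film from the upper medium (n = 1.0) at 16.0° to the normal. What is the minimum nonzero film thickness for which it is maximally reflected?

Top surface (1.0 → 1.499): reflection off a higher-index medium gives a half-wave phase shift.
Ray reflecting at the bottom interface goes from n = 1.499 toward n = 1.33: no phase shift.
Exactly one π shift → a net half-wave offset.
So the condition for constructive reflection is 2 n t cos θ_r = (m + ½) λ.
Snell's law: 1.0 sin 16.0° = 1.499 sin θ_r → sin θ_r = 0.184, cos θ_r = 0.983.
Minimum at m = 0: t = λ / (4 n cos θ_r) = 458 / (4 × 1.499 × 0.983) = 77.7 nm.

77.7 nm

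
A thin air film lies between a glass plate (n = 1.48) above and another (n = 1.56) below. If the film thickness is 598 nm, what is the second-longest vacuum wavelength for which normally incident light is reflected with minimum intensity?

Ray reflecting at the top interface goes from n = 1.48 toward n = 1.0: no phase shift.
Ray reflecting at the bottom interface goes from n = 1.0 toward n = 1.56: a half-wave phase shift.
Exactly one π shift → a net half-wave offset.
So the condition for destructive reflection is 2 n t = m λ.
λ = 2 n t / m. The second-longest wavelength is m = 2: λ = 2 × 1.0 × 598 / 2.00 = 598 nm.

598 nm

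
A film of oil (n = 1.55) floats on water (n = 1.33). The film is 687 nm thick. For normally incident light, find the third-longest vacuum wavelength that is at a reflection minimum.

Ray reflecting at the top interface goes from n = 1.0 toward n = 1.55: a half-wave phase shift.
At the lower boundary (n = 1.55 to n = 1.33) the reflected ray undergoes no phase shift.
Net: one phase inversion between the two reflected rays.
With one net inversion, destructive interference in reflection requires 2 n t = m λ.
λ = 2 n t / m. The third-longest wavelength is m = 3: λ = 2 × 1.55 × 687 / 3.00 = 710 nm.

710 nm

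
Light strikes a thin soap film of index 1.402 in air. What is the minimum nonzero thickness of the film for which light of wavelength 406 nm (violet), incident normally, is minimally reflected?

At the upper boundary (n = 1.0 to n = 1.402) the reflected ray undergoes a half-wave phase shift.
Ray reflecting at the bottom interface goes from n = 1.402 toward n = 1.0: no phase shift.
Net: one phase inversion between the two reflected rays.
For minimum reflection here: 2 n t = m λ.
Minimum nonzero at m = 1: t = λ / (2 n) = 406 / (2 × 1.402) = 145 nm.

145 nm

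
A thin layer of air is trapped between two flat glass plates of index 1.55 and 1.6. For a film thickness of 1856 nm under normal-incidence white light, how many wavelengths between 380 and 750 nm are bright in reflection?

Top surface (1.55 → 1.0): reflection off a lower-index medium gives no phase shift.
Ray reflecting at the bottom interface goes from n = 1.0 toward n = 1.6: a half-wave phase shift.
Exactly one π shift → a net half-wave offset.
With one net inversion, constructive interference in reflection requires 2 n t = (m + ½) λ.
λ = 2 n t / (m + ½) = 3712 / (m + ½) nm.
m=4: 825 nm (IR); m=5: 675 nm (visible); m=6: 571 nm (visible); m=7: 495 nm (visible); m=8: 437 nm (visible); m=9: 391 nm (visible); m=10: 354 nm (UV).

5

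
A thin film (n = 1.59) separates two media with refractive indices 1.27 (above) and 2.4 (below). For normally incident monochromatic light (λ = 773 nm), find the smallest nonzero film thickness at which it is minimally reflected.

122 nm

Ray reflecting at the top interface goes from n = 1.27 toward n = 1.59: a half-wave phase shift.
At the lower boundary (n = 1.59 to n = 2.4) the reflected ray undergoes a half-wave phase shift.
The two reflections carry the same phase change, so no net offset.
With no net inversion, destructive interference in reflection requires 2 n t = (m + ½) λ.
Minimum at m = 0: t = λ / (4 n) = 773 / (4 × 1.59) = 122 nm.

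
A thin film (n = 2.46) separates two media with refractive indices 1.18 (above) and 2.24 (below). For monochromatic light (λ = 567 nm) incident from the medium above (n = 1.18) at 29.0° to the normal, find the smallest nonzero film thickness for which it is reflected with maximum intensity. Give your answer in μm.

Ray reflecting at the top interface goes from n = 1.18 toward n = 2.46: a half-wave phase shift.
At the lower boundary (n = 2.46 to n = 2.24) the reflected ray undergoes no phase shift.
Net: one phase inversion between the two reflected rays.
For strong reflection here: 2 n t cos θ_r = (m + ½) λ.
Snell's law: 1.18 sin 29.0° = 2.46 sin θ_r → sin θ_r = 0.233, cos θ_r = 0.973.
Minimum at m = 0: t = λ / (4 n cos θ_r) = 567 / (4 × 2.46 × 0.973) = 59.2 nm.

0.0592 μm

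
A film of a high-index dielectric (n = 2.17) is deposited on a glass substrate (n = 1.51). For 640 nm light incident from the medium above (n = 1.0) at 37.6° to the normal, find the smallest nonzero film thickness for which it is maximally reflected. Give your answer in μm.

Ray reflecting at the top interface goes from n = 1.0 toward n = 2.17: a half-wave phase shift.
At the lower boundary (n = 2.17 to n = 1.51) the reflected ray undergoes no phase shift.
The two reflections differ by half a wavelength.
With one net inversion, constructive interference in reflection requires 2 n t cos θ_r = (m + ½) λ.
Snell's law: 1.0 sin 37.6° = 2.17 sin θ_r → sin θ_r = 0.281, cos θ_r = 0.960.
Minimum at m = 0: t = λ / (4 n cos θ_r) = 640 / (4 × 2.17 × 0.960) = 76.8 nm.

0.0768 μm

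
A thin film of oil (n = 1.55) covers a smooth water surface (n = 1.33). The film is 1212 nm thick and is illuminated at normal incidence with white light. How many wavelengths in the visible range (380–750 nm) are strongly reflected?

5

Ray reflecting at the top interface goes from n = 1.0 toward n = 1.55: a half-wave phase shift.
At the lower boundary (n = 1.55 to n = 1.33) the reflected ray undergoes no phase shift.
The two reflections differ by half a wavelength.
So the condition for constructive reflection is 2 n t = (m + ½) λ.
λ = 2 n t / (m + ½) = 3757 / (m + ½) nm.
m=4: 835 nm (IR); m=5: 683 nm (visible); m=6: 578 nm (visible); m=7: 501 nm (visible); m=8: 442 nm (visible); m=9: 395 nm (visible); m=10: 358 nm (UV).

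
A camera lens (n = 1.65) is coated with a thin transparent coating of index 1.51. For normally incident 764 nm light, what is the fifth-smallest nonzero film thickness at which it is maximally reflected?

1265 nm

At the upper boundary (n = 1.0 to n = 1.51) the reflected ray undergoes a half-wave phase shift.
Bottom surface (1.51 → 1.65): reflection off a higher-index medium gives a half-wave phase shift.
The two reflections carry the same phase change, so no net offset.
For bright reflection here: 2 n t = m λ.
The fifth-smallest nonzero thickness corresponds to m = 5: t = m λ / (2 n) = 5.00 × 764 / (2 × 1.51) = 1265 nm.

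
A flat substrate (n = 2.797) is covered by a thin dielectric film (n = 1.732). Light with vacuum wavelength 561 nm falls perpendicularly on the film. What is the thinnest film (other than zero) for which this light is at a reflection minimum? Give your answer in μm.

Ray reflecting at the top interface goes from n = 1.0 toward n = 1.732: a half-wave phase shift.
At the lower boundary (n = 1.732 to n = 2.797) the reflected ray undergoes a half-wave phase shift.
The two reflections carry the same phase change, so no net offset.
For minimum reflection here: 2 n t = (m + ½) λ.
Minimum at m = 0: t = λ / (4 n) = 561 / (4 × 1.732) = 81.0 nm.

0.0810 μm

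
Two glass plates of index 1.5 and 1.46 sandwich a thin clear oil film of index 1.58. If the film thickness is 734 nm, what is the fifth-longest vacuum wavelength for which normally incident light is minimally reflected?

At the upper boundary (n = 1.5 to n = 1.58) the reflected ray undergoes a half-wave phase shift.
At the lower boundary (n = 1.58 to n = 1.46) the reflected ray undergoes no phase shift.
The two reflections differ by half a wavelength.
With one net inversion, destructive interference in reflection requires 2 n t = m λ.
λ = 2 n t / m. The fifth-longest wavelength is m = 5: λ = 2 × 1.58 × 734 / 5.00 = 464 nm.

464 nm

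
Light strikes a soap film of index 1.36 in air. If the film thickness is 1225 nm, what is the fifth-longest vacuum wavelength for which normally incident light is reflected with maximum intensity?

740 nm

At the upper boundary (n = 1.0 to n = 1.36) the reflected ray undergoes a half-wave phase shift.
At the lower boundary (n = 1.36 to n = 1.0) the reflected ray undergoes no phase shift.
The two reflections differ by half a wavelength.
For maximum reflection here: 2 n t = (m + ½) λ.
λ = 2 n t / (m + ½). The fifth-longest wavelength is m = 4: λ = 2 × 1.36 × 1225 / 4.50 = 740 nm.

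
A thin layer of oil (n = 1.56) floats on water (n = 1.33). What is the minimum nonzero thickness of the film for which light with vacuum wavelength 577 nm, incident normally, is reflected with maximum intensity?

92.5 nm

At the upper boundary (n = 1.0 to n = 1.56) the reflected ray undergoes a half-wave phase shift.
Bottom surface (1.56 → 1.33): reflection off a lower-index medium gives no phase shift.
Exactly one π shift → a net half-wave offset.
So the condition for constructive reflection is 2 n t = (m + ½) λ.
Minimum at m = 0: t = λ / (4 n) = 577 / (4 × 1.56) = 92.5 nm.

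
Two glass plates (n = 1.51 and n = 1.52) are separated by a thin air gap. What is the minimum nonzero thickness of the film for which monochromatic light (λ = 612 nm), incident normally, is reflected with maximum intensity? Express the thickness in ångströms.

1530 Å

At the upper boundary (n = 1.51 to n = 1.0) the reflected ray undergoes no phase shift.
At the lower boundary (n = 1.0 to n = 1.52) the reflected ray undergoes a half-wave phase shift.
Net: one phase inversion between the two reflected rays.
With one net inversion, constructive interference in reflection requires 2 n t = (m + ½) λ.
Minimum at m = 0: t = λ / (4 n) = 612 / (4 × 1.0) = 153 nm.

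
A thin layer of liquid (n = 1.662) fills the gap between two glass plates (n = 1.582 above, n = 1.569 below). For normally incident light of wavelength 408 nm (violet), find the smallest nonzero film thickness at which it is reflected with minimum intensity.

123 nm

At the upper boundary (n = 1.582 to n = 1.662) the reflected ray undergoes a half-wave phase shift.
Bottom surface (1.662 → 1.569): reflection off a lower-index medium gives no phase shift.
Net: one phase inversion between the two reflected rays.
For minimum reflection here: 2 n t = m λ.
Minimum nonzero at m = 1: t = λ / (2 n) = 408 / (2 × 1.662) = 123 nm.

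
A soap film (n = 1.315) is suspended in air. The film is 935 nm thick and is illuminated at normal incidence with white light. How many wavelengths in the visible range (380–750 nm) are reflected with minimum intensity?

3

At the upper boundary (n = 1.0 to n = 1.315) the reflected ray undergoes a half-wave phase shift.
Ray reflecting at the bottom interface goes from n = 1.315 toward n = 1.0: no phase shift.
Exactly one π shift → a net half-wave offset.
For weak reflection here: 2 n t = m λ.
λ = 2 n t / m = 2459 / m nm.
m=3: 820 nm (IR); m=4: 615 nm (visible); m=5: 492 nm (visible); m=6: 410 nm (visible); m=7: 351 nm (UV).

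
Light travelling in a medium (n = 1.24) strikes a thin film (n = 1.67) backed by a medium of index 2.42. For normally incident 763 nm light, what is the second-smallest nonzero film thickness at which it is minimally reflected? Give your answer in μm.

0.343 μm

At the upper boundary (n = 1.24 to n = 1.67) the reflected ray undergoes a half-wave phase shift.
Bottom surface (1.67 → 2.42): reflection off a higher-index medium gives a half-wave phase shift.
The two reflections carry the same phase change, so no net offset.
For minimum reflection here: 2 n t = (m + ½) λ.
The second-smallest nonzero thickness corresponds to m = 1: t = (m + ½) λ / (2 n) = 1.50 × 763 / (2 × 1.67) = 343 nm.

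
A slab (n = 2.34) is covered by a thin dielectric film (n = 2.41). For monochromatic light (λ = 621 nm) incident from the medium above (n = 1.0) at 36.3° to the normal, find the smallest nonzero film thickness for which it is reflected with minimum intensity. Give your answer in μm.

Ray reflecting at the top interface goes from n = 1.0 toward n = 2.41: a half-wave phase shift.
Ray reflecting at the bottom interface goes from n = 2.41 toward n = 2.34: no phase shift.
The two reflections differ by half a wavelength.
For weak reflection here: 2 n t cos θ_r = m λ.
Snell's law: 1.0 sin 36.3° = 2.41 sin θ_r → sin θ_r = 0.246, cos θ_r = 0.969.
Minimum nonzero at m = 1: t = λ / (2 n cos θ_r) = 621 / (2 × 2.41 × 0.969) = 133 nm.

0.133 μm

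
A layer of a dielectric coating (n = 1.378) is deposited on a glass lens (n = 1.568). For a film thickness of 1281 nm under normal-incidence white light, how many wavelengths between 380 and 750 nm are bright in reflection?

5

At the upper boundary (n = 1.0 to n = 1.378) the reflected ray undergoes a half-wave phase shift.
At the lower boundary (n = 1.378 to n = 1.568) the reflected ray undergoes a half-wave phase shift.
Net: no relative phase inversion (both shifts match).
For bright reflection here: 2 n t = m λ.
λ = 2 n t / m = 3530 / m nm.
m=4: 883 nm (IR); m=5: 706 nm (visible); m=6: 588 nm (visible); m=7: 504 nm (visible); m=8: 441 nm (visible); m=9: 392 nm (visible); m=10: 353 nm (UV).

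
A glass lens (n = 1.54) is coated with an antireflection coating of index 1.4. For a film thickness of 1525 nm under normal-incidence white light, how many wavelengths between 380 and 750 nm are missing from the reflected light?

Ray reflecting at the top interface goes from n = 1.0 toward n = 1.4: a half-wave phase shift.
Ray reflecting at the bottom interface goes from n = 1.4 toward n = 1.54: a half-wave phase shift.
The two reflections carry the same phase change, so no net offset.
With no net inversion, destructive interference in reflection requires 2 n t = (m + ½) λ.
λ = 2 n t / (m + ½) = 4270 / (m + ½) nm.
m=5: 776 nm (IR); m=6: 657 nm (visible); m=7: 569 nm (visible); m=8: 502 nm (visible); m=9: 449 nm (visible); m=10: 407 nm (visible); m=11: 371 nm (UV).

5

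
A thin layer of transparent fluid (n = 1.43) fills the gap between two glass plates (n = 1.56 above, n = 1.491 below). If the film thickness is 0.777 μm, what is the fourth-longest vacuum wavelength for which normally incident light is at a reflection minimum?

556 nm

At the upper boundary (n = 1.56 to n = 1.43) the reflected ray undergoes no phase shift.
At the lower boundary (n = 1.43 to n = 1.491) the reflected ray undergoes a half-wave phase shift.
Exactly one π shift → a net half-wave offset.
With one net inversion, destructive interference in reflection requires 2 n t = m λ.
λ = 2 n t / m. The fourth-longest wavelength is m = 4: λ = 2 × 1.43 × 777 / 4.00 = 556 nm.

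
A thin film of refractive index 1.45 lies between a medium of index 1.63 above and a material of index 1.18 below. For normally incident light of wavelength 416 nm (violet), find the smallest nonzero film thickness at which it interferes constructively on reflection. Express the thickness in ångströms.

1434 Å

Ray reflecting at the top interface goes from n = 1.63 toward n = 1.45: no phase shift.
At the lower boundary (n = 1.45 to n = 1.18) the reflected ray undergoes no phase shift.
Net: no relative phase inversion (both shifts match).
For bright reflection here: 2 n t = m λ.
Minimum nonzero at m = 1: t = λ / (2 n) = 416 / (2 × 1.45) = 143 nm.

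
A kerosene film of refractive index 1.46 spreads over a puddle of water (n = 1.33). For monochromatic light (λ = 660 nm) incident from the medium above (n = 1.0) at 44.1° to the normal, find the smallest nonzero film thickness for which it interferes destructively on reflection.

At the upper boundary (n = 1.0 to n = 1.46) the reflected ray undergoes a half-wave phase shift.
At the lower boundary (n = 1.46 to n = 1.33) the reflected ray undergoes no phase shift.
Exactly one π shift → a net half-wave offset.
With one net inversion, destructive interference in reflection requires 2 n t cos θ_r = m λ.
Snell's law: 1.0 sin 44.1° = 1.46 sin θ_r → sin θ_r = 0.477, cos θ_r = 0.879.
Minimum nonzero at m = 1: t = λ / (2 n cos θ_r) = 660 / (2 × 1.46 × 0.879) = 257 nm.

257 nm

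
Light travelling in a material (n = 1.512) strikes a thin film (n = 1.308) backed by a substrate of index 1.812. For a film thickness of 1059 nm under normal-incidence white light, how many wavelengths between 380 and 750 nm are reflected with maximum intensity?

Ray reflecting at the top interface goes from n = 1.512 toward n = 1.308: no phase shift.
Ray reflecting at the bottom interface goes from n = 1.308 toward n = 1.812: a half-wave phase shift.
Exactly one π shift → a net half-wave offset.
So the condition for constructive reflection is 2 n t = (m + ½) λ.
λ = 2 n t / (m + ½) = 2770 / (m + ½) nm.
m=3: 792 nm (IR); m=4: 616 nm (visible); m=5: 504 nm (visible); m=6: 426 nm (visible); m=7: 369 nm (UV).

3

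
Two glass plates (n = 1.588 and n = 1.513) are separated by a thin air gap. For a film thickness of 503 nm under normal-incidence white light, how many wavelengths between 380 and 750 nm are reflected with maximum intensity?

2

At the upper boundary (n = 1.588 to n = 1.0) the reflected ray undergoes no phase shift.
Bottom surface (1.0 → 1.513): reflection off a higher-index medium gives a half-wave phase shift.
Exactly one π shift → a net half-wave offset.
For maximum reflection here: 2 n t = (m + ½) λ.
λ = 2 n t / (m + ½) = 1006 / (m + ½) nm.
m=0: 2012 nm (IR); m=1: 671 nm (visible); m=2: 402 nm (visible); m=3: 287 nm (UV).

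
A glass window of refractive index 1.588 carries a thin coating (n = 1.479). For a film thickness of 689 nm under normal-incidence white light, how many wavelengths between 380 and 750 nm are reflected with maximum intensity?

At the upper boundary (n = 1.0 to n = 1.479) the reflected ray undergoes a half-wave phase shift.
Ray reflecting at the bottom interface goes from n = 1.479 toward n = 1.588: a half-wave phase shift.
Net: no relative phase inversion (both shifts match).
So the condition for constructive reflection is 2 n t = m λ.
λ = 2 n t / m = 2038 / m nm.
m=2: 1019 nm (IR); m=3: 679 nm (visible); m=4: 510 nm (visible); m=5: 408 nm (visible); m=6: 340 nm (UV).

3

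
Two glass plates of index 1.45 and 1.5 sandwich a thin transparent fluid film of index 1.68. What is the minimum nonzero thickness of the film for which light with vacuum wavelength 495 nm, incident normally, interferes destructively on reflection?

147 nm

At the upper boundary (n = 1.45 to n = 1.68) the reflected ray undergoes a half-wave phase shift.
At the lower boundary (n = 1.68 to n = 1.5) the reflected ray undergoes no phase shift.
Exactly one π shift → a net half-wave offset.
So the condition for destructive reflection is 2 n t = m λ.
Minimum nonzero at m = 1: t = λ / (2 n) = 495 / (2 × 1.68) = 147 nm.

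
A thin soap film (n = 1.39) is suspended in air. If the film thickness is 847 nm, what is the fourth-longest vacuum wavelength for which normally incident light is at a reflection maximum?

Top surface (1.0 → 1.39): reflection off a higher-index medium gives a half-wave phase shift.
Bottom surface (1.39 → 1.0): reflection off a lower-index medium gives no phase shift.
Exactly one π shift → a net half-wave offset.
With one net inversion, constructive interference in reflection requires 2 n t = (m + ½) λ.
λ = 2 n t / (m + ½). The fourth-longest wavelength is m = 3: λ = 2 × 1.39 × 847 / 3.50 = 673 nm.

673 nm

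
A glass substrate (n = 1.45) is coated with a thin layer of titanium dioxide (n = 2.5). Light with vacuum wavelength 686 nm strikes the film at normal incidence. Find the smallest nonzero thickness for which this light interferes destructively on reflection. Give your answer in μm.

Ray reflecting at the top interface goes from n = 1.0 toward n = 2.5: a half-wave phase shift.
Bottom surface (2.5 → 1.45): reflection off a lower-index medium gives no phase shift.
Net: one phase inversion between the two reflected rays.
For weak reflection here: 2 n t = m λ.
The smallest nonzero thickness corresponds to m = 1: t = m λ / (2 n) = 1.00 × 686 / (2 × 2.5) = 137 nm.

0.137 μm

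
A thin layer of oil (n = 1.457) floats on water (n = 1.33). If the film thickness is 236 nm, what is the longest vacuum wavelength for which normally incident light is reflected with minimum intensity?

At the upper boundary (n = 1.0 to n = 1.457) the reflected ray undergoes a half-wave phase shift.
Bottom surface (1.457 → 1.33): reflection off a lower-index medium gives no phase shift.
Exactly one π shift → a net half-wave offset.
With one net inversion, destructive interference in reflection requires 2 n t = m λ.
λ = 2 n t / m. The longest wavelength is m = 1: λ = 2 × 1.457 × 236 / 1.00 = 688 nm.

688 nm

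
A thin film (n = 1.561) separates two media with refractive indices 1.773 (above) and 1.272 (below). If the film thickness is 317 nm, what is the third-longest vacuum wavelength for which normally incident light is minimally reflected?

396 nm

Ray reflecting at the top interface goes from n = 1.773 toward n = 1.561: no phase shift.
At the lower boundary (n = 1.561 to n = 1.272) the reflected ray undergoes no phase shift.
Zero or two π shifts → no net half-wave offset.
So the condition for destructive reflection is 2 n t = (m + ½) λ.
λ = 2 n t / (m + ½). The third-longest wavelength is m = 2: λ = 2 × 1.561 × 317 / 2.50 = 396 nm.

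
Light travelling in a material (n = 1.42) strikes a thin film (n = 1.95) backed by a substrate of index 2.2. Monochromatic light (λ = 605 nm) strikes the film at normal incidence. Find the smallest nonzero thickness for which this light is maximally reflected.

Top surface (1.42 → 1.95): reflection off a higher-index medium gives a half-wave phase shift.
Ray reflecting at the bottom interface goes from n = 1.95 toward n = 2.2: a half-wave phase shift.
Zero or two π shifts → no net half-wave offset.
For maximum reflection here: 2 n t = m λ.
The smallest nonzero thickness corresponds to m = 1: t = m λ / (2 n) = 1.00 × 605 / (2 × 1.95) = 155 nm.

155 nm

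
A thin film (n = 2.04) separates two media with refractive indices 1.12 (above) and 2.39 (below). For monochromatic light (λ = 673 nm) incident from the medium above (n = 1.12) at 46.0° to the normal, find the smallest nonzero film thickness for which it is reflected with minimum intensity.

Top surface (1.12 → 2.04): reflection off a higher-index medium gives a half-wave phase shift.
At the lower boundary (n = 2.04 to n = 2.39) the reflected ray undergoes a half-wave phase shift.
The two reflections carry the same phase change, so no net offset.
So the condition for destructive reflection is 2 n t cos θ_r = (m + ½) λ.
Snell's law: 1.12 sin 46.0° = 2.04 sin θ_r → sin θ_r = 0.395, cos θ_r = 0.919.
Minimum at m = 0: t = λ / (4 n cos θ_r) = 673 / (4 × 2.04 × 0.919) = 89.8 nm.

89.8 nm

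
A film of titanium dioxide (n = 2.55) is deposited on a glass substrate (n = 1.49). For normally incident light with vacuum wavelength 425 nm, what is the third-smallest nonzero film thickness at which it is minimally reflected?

Ray reflecting at the top interface goes from n = 1.0 toward n = 2.55: a half-wave phase shift.
Bottom surface (2.55 → 1.49): reflection off a lower-index medium gives no phase shift.
Net: one phase inversion between the two reflected rays.
With one net inversion, destructive interference in reflection requires 2 n t = m λ.
The third-smallest nonzero thickness corresponds to m = 3: t = m λ / (2 n) = 3.00 × 425 / (2 × 2.55) = 250 nm.

250 nm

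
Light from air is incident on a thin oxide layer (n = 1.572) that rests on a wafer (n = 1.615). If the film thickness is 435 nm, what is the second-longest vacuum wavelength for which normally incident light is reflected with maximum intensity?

684 nm

At the upper boundary (n = 1.0 to n = 1.572) the reflected ray undergoes a half-wave phase shift.
Ray reflecting at the bottom interface goes from n = 1.572 toward n = 1.615: a half-wave phase shift.
Net: no relative phase inversion (both shifts match).
So the condition for constructive reflection is 2 n t = m λ.
λ = 2 n t / m. The second-longest wavelength is m = 2: λ = 2 × 1.572 × 435 / 2.00 = 684 nm.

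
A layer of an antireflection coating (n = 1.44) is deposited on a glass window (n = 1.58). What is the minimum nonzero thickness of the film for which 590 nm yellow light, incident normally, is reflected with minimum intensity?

Top surface (1.0 → 1.44): reflection off a higher-index medium gives a half-wave phase shift.
Bottom surface (1.44 → 1.58): reflection off a higher-index medium gives a half-wave phase shift.
The two reflections carry the same phase change, so no net offset.
For weak reflection here: 2 n t = (m + ½) λ.
Minimum at m = 0: t = λ / (4 n) = 590 / (4 × 1.44) = 102 nm.

102 nm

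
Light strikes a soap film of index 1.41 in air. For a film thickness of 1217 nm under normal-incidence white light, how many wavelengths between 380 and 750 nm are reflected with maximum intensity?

4

Top surface (1.0 → 1.41): reflection off a higher-index medium gives a half-wave phase shift.
Bottom surface (1.41 → 1.0): reflection off a lower-index medium gives no phase shift.
Net: one phase inversion between the two reflected rays.
With one net inversion, constructive interference in reflection requires 2 n t = (m + ½) λ.
λ = 2 n t / (m + ½) = 3432 / (m + ½) nm.
m=4: 763 nm (IR); m=5: 624 nm (visible); m=6: 528 nm (visible); m=7: 458 nm (visible); m=8: 404 nm (visible); m=9: 361 nm (UV).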